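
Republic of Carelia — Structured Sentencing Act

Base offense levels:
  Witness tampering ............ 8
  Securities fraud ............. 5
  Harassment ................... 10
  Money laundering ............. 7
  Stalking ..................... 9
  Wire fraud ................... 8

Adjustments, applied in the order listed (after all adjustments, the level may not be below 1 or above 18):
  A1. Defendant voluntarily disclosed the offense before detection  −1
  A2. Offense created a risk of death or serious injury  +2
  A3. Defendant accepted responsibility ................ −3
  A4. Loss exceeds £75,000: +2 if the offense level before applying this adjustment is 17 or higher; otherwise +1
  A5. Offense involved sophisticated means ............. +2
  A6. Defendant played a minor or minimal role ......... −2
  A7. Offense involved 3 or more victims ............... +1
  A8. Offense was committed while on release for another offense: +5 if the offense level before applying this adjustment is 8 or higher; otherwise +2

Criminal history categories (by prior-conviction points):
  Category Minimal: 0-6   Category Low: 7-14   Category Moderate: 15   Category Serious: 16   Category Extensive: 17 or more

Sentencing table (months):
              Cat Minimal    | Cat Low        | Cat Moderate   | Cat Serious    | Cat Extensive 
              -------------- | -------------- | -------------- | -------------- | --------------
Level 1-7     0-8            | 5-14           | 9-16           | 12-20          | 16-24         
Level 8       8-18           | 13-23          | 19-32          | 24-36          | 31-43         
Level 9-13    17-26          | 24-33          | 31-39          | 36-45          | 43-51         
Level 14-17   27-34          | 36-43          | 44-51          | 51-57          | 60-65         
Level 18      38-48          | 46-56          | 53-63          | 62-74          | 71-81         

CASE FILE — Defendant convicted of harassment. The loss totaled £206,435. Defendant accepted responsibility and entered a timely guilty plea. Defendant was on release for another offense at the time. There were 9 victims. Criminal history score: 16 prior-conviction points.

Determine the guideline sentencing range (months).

Base offense level for harassment: 10.
A3 applies: 10 − 3 = 7.
A4 applies (level before this adjustment is 7 < 17, so +1): 7 + 1 = 8.
A6 does not apply.
A7 applies: 8 + 1 = 9.
A8 applies (level before this adjustment is 9 ≥ 8, so +5): 9 + 5 = 14.
Final offense level: 14.
Criminal history: 16 prior points → Category Serious (16).
Level 14 falls in the 14-17 band.
Grid: Level 14-17 × Category Serious = 51-57 months.

51-57 months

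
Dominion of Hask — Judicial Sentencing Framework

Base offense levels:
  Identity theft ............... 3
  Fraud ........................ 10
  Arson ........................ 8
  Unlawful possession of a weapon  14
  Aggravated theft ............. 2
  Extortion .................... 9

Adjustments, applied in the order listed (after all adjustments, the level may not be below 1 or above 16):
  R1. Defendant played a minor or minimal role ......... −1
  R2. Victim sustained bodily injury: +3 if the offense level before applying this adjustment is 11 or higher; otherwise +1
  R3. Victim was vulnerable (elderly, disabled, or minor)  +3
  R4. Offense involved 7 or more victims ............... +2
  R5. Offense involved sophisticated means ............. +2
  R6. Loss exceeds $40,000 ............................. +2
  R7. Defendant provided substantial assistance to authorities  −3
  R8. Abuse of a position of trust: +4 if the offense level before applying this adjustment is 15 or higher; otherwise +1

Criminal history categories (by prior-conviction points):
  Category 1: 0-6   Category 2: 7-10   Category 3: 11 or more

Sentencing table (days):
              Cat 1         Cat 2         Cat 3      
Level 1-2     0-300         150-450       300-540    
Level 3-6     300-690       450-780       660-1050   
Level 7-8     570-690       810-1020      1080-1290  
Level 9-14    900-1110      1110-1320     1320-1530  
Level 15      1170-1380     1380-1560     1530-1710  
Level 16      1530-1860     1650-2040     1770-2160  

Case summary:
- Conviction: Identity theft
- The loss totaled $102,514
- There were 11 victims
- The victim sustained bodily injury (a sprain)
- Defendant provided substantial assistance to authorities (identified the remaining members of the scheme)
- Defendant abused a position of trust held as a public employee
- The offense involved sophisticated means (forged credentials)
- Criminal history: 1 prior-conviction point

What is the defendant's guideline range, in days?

Base offense level for identity theft: 3.
R2 applies (level before this adjustment is 3 < 11, so +1): 3 + 1 = 4.
R3 does not apply.
R4 applies: 4 + 2 = 6.
R5 applies: 6 + 2 = 8.
R6 applies: 8 + 2 = 10.
R7 applies: 10 − 3 = 7.
R8 applies (level before this adjustment is 7 < 15, so +1): 7 + 1 = 8.
Final offense level: 8.
Criminal history: 1 prior point → Category 1 (0-6).
Level 8 falls in the 7-8 band.
Grid: Level 7-8 × Category 1 = 570-690 days.

570-690 days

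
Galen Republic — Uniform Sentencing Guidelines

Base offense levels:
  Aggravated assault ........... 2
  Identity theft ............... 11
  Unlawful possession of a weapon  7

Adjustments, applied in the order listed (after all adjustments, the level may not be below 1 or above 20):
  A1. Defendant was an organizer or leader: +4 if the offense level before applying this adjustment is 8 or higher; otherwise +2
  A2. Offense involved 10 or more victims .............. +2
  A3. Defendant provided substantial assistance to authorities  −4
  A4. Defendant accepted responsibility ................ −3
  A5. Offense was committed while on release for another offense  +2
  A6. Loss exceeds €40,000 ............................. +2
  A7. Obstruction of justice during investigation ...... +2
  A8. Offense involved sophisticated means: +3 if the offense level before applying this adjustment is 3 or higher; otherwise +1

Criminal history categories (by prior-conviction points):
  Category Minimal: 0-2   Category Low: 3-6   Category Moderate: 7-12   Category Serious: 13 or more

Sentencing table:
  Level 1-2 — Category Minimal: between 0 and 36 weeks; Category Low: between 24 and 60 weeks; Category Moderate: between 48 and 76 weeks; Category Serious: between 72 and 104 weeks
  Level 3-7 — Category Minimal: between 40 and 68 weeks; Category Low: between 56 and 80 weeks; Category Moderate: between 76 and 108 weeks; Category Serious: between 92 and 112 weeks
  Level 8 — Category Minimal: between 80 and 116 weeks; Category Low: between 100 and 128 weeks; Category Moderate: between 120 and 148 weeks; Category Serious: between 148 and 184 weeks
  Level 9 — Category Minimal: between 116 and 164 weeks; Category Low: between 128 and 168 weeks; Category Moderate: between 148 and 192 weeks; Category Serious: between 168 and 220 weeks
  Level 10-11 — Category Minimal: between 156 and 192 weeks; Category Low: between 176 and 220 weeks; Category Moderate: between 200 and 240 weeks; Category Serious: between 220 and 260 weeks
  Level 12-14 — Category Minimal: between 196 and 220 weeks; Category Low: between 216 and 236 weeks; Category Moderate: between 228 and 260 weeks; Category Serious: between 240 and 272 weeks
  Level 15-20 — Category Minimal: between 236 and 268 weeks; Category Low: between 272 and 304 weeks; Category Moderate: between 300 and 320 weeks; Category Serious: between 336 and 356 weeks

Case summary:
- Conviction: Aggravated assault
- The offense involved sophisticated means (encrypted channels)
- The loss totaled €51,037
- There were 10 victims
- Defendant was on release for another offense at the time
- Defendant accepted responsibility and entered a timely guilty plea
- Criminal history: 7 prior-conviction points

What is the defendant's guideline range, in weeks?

Base offense level for aggravated assault: 2.
A2 applies: 2 + 2 = 4.
A3 does not apply.
A4 applies: 4 − 3 = 1.
A5 applies: 1 + 2 = 3.
A6 applies: 3 + 2 = 5.
A7 does not apply.
A8 applies (level before this adjustment is 5 ≥ 3, so +3): 5 + 3 = 8.
Final offense level: 8.
Criminal history: 7 prior points → Category Moderate (7-12).
Level 8 falls in the 8 band.
Grid: Level 8 × Category Moderate = 120-148 weeks.

120-148 weeks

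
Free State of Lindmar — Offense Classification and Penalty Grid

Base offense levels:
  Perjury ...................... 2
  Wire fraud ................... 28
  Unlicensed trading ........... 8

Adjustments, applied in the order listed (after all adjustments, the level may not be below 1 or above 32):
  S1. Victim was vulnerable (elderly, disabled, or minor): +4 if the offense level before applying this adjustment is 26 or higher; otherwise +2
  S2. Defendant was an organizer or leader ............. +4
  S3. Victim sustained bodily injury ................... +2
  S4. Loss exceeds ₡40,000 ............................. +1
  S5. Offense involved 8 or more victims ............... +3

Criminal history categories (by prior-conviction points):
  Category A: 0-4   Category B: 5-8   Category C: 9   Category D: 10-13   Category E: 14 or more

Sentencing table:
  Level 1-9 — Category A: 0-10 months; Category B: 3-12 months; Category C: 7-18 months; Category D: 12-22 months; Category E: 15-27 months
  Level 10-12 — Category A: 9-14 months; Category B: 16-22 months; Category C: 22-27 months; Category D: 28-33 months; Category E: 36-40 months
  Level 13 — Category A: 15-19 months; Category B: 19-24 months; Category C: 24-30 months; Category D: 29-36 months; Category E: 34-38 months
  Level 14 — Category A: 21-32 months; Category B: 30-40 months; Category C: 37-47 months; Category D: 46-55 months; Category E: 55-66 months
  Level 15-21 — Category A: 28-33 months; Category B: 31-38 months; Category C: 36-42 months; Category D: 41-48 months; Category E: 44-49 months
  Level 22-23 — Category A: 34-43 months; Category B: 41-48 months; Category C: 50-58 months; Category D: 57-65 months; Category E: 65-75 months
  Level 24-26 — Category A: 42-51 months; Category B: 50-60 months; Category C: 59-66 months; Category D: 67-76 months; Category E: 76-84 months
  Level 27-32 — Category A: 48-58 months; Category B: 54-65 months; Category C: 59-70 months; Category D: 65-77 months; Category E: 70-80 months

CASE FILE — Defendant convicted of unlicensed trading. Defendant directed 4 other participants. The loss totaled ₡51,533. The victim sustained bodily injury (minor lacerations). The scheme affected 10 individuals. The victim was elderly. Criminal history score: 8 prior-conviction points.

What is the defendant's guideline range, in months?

Base offense level for unlicensed trading: 8.
S1 applies (level before this adjustment is 8 < 26, so +2): 8 + 2 = 10.
S2 applies: 10 + 4 = 14.
S3 applies: 14 + 2 = 16.
S4 applies: 16 + 1 = 17.
S5 applies: 17 + 3 = 20.
Final offense level: 20.
Criminal history: 8 prior points → Category B (5-8).
Level 20 falls in the 15-21 band.
Grid: Level 15-21 × Category B = 31-38 months.

31-38 months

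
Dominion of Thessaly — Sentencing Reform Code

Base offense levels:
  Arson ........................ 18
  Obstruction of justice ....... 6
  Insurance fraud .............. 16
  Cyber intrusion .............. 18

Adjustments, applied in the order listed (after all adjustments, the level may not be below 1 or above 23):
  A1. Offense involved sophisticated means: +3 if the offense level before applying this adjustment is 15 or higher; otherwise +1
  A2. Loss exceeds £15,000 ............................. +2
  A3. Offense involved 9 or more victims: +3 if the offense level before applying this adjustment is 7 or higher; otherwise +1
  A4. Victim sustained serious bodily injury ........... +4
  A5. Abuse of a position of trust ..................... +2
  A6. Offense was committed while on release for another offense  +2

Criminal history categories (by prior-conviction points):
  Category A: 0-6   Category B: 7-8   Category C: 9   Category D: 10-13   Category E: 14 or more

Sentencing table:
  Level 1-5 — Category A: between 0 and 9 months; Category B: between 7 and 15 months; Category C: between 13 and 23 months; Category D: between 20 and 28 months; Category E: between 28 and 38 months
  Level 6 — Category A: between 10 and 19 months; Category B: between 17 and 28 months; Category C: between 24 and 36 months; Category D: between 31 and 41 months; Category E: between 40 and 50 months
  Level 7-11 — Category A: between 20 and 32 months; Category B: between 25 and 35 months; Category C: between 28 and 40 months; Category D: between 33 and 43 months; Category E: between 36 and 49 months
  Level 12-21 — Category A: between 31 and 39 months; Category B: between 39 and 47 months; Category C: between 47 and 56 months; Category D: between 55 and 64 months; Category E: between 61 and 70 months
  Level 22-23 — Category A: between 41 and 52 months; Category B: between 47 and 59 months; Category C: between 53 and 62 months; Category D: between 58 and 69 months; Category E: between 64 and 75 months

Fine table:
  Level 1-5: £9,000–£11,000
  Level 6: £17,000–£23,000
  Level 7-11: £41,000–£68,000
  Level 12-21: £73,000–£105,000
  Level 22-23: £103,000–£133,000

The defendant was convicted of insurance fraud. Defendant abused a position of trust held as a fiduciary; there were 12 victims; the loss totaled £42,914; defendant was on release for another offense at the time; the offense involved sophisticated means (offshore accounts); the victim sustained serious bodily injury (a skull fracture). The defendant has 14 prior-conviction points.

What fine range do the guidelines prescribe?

Base offense level for insurance fraud: 16.
A1 applies (level before this adjustment is 16 ≥ 15, so +3): 16 + 3 = 19.
A2 applies: 19 + 2 = 21.
A3 applies (level before this adjustment is 21 ≥ 7, so +3): 21 + 3 = 24.
A4 applies: 24 + 4 = 28.
A5 applies: 28 + 2 = 30.
A6 applies: 30 + 2 = 32.
Level 32 exceeds the maximum of 23; capped at 23.
Final offense level: 23.
Level 23 falls in the 22-23 band.
Fine table: Level 22-23 → £103,000–£133,000.

£103,000–£133,000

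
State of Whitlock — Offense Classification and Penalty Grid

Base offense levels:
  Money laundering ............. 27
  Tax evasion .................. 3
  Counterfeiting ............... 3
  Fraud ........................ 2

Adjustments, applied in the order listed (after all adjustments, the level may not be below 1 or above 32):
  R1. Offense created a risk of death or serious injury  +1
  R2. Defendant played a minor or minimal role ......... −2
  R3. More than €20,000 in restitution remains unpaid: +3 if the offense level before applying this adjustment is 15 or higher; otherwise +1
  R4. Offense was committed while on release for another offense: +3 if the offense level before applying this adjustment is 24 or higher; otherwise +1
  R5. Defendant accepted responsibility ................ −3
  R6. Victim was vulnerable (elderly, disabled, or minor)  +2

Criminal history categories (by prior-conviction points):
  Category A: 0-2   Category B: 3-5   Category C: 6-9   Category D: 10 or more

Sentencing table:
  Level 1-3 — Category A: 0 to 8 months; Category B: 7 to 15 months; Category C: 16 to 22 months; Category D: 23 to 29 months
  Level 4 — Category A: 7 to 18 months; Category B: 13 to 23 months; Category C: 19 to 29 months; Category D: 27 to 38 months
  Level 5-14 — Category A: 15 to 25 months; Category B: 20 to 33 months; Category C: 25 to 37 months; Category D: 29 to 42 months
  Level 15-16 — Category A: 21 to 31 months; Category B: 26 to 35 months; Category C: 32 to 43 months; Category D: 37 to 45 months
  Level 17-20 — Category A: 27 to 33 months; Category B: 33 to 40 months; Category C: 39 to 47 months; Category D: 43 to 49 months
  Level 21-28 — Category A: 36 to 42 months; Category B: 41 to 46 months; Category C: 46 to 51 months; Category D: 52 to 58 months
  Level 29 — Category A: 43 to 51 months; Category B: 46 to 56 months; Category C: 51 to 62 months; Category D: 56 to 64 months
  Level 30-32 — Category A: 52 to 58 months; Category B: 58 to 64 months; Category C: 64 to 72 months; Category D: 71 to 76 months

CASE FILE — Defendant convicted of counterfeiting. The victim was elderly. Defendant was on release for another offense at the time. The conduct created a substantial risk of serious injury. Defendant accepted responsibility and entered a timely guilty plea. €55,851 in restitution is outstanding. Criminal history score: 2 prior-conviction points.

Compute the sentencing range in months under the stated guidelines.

Base offense level for counterfeiting: 3.
R1 applies: 3 + 1 = 4.
R3 applies (level before this adjustment is 4 < 15, so +1): 4 + 1 = 5.
R4 applies (level before this adjustment is 5 < 24, so +1): 5 + 1 = 6.
R5 applies: 6 − 3 = 3.
R6 applies: 3 + 2 = 5.
Final offense level: 5.
Criminal history: 2 prior points → Category A (0-2).
Level 5 falls in the 5-14 band.
Grid: Level 5-14 × Category A = 15-25 months.

15-25 months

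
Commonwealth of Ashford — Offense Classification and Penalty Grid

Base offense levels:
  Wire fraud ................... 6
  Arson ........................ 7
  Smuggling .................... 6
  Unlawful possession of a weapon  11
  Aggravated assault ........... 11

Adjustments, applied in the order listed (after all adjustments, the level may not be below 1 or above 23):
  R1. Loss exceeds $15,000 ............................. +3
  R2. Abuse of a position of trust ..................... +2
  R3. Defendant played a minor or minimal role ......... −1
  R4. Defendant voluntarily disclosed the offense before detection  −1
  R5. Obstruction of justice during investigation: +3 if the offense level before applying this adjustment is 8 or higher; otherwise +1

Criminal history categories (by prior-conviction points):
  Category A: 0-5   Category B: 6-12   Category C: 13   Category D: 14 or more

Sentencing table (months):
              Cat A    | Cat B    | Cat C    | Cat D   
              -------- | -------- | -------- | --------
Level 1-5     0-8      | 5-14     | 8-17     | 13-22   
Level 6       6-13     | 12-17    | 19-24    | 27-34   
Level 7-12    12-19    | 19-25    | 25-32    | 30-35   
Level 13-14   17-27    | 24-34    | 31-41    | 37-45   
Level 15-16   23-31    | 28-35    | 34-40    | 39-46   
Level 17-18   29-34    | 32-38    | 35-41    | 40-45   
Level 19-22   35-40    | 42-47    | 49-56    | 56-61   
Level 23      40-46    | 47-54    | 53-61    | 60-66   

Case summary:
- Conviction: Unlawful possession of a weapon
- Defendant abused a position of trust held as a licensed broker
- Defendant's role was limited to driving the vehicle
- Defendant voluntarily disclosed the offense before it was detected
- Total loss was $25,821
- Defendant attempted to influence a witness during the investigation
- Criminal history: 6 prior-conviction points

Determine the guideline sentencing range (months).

32-38 months

Base offense level for unlawful possession of a weapon: 11.
R1 applies: 11 + 3 = 14.
R2 applies: 14 + 2 = 16.
R3 applies: 16 − 1 = 15.
R4 applies: 15 − 1 = 14.
R5 applies (level before this adjustment is 14 ≥ 8, so +3): 14 + 3 = 17.
Final offense level: 17.
Criminal history: 6 prior points → Category B (6-12).
Level 17 falls in the 17-18 band.
Grid: Level 17-18 × Category B = 32-38 months.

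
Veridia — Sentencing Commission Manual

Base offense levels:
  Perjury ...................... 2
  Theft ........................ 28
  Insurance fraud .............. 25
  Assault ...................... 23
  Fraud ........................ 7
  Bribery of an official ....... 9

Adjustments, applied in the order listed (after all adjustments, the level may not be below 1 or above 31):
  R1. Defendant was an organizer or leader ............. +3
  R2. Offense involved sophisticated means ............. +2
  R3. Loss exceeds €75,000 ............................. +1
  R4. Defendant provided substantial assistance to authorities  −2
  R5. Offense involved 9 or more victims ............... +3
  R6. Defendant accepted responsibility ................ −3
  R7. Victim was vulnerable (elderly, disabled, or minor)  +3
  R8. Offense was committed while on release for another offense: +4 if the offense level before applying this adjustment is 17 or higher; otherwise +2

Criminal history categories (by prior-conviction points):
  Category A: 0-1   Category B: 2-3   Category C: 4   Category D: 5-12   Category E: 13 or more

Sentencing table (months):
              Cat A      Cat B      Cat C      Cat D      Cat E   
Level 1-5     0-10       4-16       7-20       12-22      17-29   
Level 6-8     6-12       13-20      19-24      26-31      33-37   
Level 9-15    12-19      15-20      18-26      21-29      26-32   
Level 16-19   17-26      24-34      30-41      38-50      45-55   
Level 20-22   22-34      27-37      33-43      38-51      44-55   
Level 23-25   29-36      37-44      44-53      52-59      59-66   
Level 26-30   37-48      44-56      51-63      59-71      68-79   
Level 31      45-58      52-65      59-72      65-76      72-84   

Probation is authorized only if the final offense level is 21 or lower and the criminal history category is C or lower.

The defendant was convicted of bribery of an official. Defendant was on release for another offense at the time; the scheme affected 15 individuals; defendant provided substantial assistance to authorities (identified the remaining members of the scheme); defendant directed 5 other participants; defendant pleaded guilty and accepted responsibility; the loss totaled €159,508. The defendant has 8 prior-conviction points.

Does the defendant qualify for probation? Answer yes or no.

No

Base offense level for bribery of an official: 9.
R1 applies: 9 + 3 = 12.
R3 applies: 12 + 1 = 13.
R4 applies: 13 − 2 = 11.
R5 applies: 11 + 3 = 14.
R6 applies: 14 − 3 = 11.
R8 applies (level before this adjustment is 11 < 17, so +2): 11 + 2 = 13.
Final offense level: 13.
Criminal history: 8 prior points → Category D (5-12).
Level 13 falls in the 9-15 band.
Grid: Level 9-15 × Category D = 21-29 months.
Probation check: level 13 ≤ 21 and category D > C → not eligible.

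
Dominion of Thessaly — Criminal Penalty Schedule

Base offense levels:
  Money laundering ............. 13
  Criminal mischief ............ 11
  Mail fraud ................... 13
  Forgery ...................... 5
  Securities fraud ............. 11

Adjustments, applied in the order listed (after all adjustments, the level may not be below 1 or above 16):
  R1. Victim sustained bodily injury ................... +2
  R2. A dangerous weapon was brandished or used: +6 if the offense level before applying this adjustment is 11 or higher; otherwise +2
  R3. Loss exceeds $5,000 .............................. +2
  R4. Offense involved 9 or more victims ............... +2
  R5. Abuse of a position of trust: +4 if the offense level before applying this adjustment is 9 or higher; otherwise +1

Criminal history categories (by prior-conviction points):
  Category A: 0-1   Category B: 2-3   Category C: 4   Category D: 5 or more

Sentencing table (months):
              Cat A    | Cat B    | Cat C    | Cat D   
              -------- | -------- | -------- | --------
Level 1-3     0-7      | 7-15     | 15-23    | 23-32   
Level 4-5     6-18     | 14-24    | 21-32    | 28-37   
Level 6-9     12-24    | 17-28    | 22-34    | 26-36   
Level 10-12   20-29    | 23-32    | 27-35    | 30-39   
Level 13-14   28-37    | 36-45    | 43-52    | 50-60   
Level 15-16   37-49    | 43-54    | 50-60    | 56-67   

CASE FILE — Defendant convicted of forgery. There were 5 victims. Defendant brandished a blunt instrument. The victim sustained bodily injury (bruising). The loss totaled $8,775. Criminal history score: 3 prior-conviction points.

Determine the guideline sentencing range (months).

23-32 months

Base offense level for forgery: 5.
R1 applies: 5 + 2 = 7.
R2 applies (level before this adjustment is 7 < 11, so +2): 7 + 2 = 9.
R3 applies: 9 + 2 = 11.
Final offense level: 11.
Criminal history: 3 prior points → Category B (2-3).
Level 11 falls in the 10-12 band.
Grid: Level 10-12 × Category B = 23-32 months.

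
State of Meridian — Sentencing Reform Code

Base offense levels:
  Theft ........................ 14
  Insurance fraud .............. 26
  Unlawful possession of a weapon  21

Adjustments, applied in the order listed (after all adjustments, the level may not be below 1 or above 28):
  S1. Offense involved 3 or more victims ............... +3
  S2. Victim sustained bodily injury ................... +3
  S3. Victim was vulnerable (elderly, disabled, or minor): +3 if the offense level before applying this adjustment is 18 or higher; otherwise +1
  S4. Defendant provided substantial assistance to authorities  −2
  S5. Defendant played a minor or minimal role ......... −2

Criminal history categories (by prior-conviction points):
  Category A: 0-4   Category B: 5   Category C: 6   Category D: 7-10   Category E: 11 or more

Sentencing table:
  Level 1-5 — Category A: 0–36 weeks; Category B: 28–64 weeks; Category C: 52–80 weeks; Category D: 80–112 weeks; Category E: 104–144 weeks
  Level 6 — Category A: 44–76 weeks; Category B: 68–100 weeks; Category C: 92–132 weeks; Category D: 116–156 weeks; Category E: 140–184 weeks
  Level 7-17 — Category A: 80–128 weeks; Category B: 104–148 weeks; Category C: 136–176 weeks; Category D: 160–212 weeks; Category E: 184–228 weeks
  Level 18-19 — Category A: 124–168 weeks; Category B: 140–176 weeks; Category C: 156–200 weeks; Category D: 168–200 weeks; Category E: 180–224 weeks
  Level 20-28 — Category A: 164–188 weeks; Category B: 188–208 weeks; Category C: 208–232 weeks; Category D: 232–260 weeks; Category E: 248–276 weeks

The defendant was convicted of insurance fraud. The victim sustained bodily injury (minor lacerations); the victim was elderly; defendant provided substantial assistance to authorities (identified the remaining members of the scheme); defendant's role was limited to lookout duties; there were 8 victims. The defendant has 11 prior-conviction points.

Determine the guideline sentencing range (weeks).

248-276 weeks

Base offense level for insurance fraud: 26.
S1 applies: 26 + 3 = 29.
S2 applies: 29 + 3 = 32.
S3 applies (level before this adjustment is 32 ≥ 18, so +3): 32 + 3 = 35.
S4 applies: 35 − 2 = 33.
S5 applies: 33 − 2 = 31.
Level 31 exceeds the maximum of 28; capped at 28.
Final offense level: 28.
Criminal history: 11 prior points → Category E (11+).
Level 28 falls in the 20-28 band.
Grid: Level 20-28 × Category E = 248-276 weeks.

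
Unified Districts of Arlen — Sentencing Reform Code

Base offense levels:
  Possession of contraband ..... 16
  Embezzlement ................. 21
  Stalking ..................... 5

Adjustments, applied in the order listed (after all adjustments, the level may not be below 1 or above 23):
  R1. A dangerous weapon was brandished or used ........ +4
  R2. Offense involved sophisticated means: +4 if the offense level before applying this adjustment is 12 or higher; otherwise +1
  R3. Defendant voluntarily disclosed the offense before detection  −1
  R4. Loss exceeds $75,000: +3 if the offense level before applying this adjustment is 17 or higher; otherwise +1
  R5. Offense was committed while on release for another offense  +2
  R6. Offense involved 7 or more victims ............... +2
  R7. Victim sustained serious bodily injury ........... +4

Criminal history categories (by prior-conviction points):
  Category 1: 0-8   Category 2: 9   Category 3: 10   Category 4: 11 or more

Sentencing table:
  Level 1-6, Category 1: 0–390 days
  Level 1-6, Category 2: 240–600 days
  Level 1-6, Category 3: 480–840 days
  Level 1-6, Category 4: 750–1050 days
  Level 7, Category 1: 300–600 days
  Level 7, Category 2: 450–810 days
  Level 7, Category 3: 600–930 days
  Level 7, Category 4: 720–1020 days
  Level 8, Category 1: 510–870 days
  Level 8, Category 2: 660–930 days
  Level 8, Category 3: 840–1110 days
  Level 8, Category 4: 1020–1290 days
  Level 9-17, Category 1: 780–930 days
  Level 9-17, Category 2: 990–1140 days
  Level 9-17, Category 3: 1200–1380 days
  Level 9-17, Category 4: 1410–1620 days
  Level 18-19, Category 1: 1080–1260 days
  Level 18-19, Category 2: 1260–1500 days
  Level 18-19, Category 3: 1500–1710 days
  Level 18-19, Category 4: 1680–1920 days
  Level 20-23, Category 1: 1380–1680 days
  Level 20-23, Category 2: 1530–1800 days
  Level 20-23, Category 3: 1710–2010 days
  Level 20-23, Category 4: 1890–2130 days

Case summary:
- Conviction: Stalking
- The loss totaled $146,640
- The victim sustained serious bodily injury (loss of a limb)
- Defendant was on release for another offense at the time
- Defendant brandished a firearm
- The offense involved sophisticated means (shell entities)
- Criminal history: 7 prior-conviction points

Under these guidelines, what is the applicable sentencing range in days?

780-930 days

Base offense level for stalking: 5.
R1 applies: 5 + 4 = 9.
R2 applies (level before this adjustment is 9 < 12, so +1): 9 + 1 = 10.
R4 applies (level before this adjustment is 10 < 17, so +1): 10 + 1 = 11.
R5 applies: 11 + 2 = 13.
R6 does not apply.
R7 applies: 13 + 4 = 17.
Final offense level: 17.
Criminal history: 7 prior points → Category 1 (0-8).
Level 17 falls in the 9-17 band.
Grid: Level 9-17 × Category 1 = 780-930 days.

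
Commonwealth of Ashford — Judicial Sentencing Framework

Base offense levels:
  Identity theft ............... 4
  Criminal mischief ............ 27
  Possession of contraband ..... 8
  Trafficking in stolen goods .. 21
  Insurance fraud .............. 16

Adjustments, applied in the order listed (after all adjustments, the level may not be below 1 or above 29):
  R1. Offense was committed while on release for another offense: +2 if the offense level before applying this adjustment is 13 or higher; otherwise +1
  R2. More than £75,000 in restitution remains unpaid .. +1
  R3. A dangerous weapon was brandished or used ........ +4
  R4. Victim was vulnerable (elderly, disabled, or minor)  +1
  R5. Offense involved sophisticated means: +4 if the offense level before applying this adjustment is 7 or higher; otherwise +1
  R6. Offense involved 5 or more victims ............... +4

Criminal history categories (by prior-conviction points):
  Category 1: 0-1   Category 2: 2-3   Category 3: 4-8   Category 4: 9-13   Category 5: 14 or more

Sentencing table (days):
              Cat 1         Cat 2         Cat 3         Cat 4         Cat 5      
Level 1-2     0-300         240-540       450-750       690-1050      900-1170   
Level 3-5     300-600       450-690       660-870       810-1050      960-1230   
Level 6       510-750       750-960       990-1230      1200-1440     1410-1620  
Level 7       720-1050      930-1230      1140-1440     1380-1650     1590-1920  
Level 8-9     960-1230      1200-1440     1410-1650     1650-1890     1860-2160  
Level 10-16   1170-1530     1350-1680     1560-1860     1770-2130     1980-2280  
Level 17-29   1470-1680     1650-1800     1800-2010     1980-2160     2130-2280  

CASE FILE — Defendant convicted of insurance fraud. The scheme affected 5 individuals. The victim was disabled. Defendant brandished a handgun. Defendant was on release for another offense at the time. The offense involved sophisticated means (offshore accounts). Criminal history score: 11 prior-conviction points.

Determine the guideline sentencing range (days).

1980-2160 days

Base offense level for insurance fraud: 16.
R1 applies (level before this adjustment is 16 ≥ 13, so +2): 16 + 2 = 18.
R2 does not apply.
R3 applies: 18 + 4 = 22.
R4 applies: 22 + 1 = 23.
R5 applies (level before this adjustment is 23 ≥ 7, so +4): 23 + 4 = 27.
R6 applies: 27 + 4 = 31.
Level 31 exceeds the maximum of 29; capped at 29.
Final offense level: 29.
Criminal history: 11 prior points → Category 4 (9-13).
Level 29 falls in the 17-29 band.
Grid: Level 17-29 × Category 4 = 1980-2160 days.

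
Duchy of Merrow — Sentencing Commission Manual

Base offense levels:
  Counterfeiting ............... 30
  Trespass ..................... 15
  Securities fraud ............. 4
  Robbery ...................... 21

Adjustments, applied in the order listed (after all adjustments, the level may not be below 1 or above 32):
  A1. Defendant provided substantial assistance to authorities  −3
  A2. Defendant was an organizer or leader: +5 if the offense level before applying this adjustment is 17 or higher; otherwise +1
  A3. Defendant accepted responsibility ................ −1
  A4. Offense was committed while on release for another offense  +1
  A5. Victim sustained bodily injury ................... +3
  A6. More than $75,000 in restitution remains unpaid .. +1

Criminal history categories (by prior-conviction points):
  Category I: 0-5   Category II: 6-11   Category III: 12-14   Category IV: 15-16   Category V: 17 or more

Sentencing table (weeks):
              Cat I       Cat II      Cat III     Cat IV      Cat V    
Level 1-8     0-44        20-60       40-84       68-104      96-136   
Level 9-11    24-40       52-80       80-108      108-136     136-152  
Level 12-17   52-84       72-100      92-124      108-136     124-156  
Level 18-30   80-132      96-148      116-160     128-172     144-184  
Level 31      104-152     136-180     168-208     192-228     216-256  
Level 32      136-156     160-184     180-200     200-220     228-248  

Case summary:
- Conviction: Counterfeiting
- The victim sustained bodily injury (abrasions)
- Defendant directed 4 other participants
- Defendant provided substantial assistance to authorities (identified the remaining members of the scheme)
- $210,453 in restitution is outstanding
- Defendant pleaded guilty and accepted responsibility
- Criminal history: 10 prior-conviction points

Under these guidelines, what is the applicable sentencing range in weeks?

160-184 weeks

Base offense level for counterfeiting: 30.
A1 applies: 30 − 3 = 27.
A2 applies (level before this adjustment is 27 ≥ 17, so +5): 27 + 5 = 32.
A3 applies: 32 − 1 = 31.
A4 does not apply.
A5 applies: 31 + 3 = 34.
A6 applies: 34 + 1 = 35.
Level 35 exceeds the maximum of 32; capped at 32.
Final offense level: 32.
Criminal history: 10 prior points → Category II (6-11).
Level 32 falls in the 32 band.
Grid: Level 32 × Category II = 160-184 weeks.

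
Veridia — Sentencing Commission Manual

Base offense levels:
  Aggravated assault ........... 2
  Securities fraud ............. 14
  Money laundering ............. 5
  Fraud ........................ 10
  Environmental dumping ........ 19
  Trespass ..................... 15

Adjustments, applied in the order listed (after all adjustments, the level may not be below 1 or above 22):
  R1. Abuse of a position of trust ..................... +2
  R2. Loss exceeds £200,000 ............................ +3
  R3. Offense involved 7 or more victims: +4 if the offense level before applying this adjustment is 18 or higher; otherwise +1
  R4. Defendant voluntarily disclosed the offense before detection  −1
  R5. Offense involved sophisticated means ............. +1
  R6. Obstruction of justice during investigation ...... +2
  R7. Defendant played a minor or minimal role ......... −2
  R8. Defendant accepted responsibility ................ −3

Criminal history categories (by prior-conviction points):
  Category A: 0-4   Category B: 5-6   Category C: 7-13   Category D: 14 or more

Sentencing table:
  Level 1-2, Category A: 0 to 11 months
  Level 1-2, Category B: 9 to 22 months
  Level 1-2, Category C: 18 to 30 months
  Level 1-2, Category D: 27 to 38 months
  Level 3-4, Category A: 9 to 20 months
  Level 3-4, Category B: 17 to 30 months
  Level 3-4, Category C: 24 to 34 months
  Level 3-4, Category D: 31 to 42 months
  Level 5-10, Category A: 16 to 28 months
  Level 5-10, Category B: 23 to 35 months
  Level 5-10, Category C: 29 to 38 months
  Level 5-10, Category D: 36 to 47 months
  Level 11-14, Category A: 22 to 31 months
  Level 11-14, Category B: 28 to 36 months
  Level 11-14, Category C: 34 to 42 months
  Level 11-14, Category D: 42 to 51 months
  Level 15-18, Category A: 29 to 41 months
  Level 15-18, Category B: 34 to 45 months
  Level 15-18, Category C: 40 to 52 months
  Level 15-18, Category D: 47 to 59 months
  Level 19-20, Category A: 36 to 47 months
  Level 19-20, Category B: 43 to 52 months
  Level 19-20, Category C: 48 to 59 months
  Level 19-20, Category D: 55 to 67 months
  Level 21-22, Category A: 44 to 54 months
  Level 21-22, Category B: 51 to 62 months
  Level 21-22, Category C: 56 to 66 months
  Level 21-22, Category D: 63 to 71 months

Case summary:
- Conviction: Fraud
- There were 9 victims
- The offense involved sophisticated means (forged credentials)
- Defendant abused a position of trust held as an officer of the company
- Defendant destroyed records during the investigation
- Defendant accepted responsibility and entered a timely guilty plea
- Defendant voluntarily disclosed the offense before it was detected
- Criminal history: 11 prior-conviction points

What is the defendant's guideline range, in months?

Base offense level for fraud: 10.
R1 applies: 10 + 2 = 12.
R2 does not apply.
R3 applies (level before this adjustment is 12 < 18, so +1): 12 + 1 = 13.
R4 applies: 13 − 1 = 12.
R5 applies: 12 + 1 = 13.
R6 applies: 13 + 2 = 15.
R8 applies: 15 − 3 = 12.
Final offense level: 12.
Criminal history: 11 prior points → Category C (7-13).
Level 12 falls in the 11-14 band.
Grid: Level 11-14 × Category C = 34-42 months.

34-42 months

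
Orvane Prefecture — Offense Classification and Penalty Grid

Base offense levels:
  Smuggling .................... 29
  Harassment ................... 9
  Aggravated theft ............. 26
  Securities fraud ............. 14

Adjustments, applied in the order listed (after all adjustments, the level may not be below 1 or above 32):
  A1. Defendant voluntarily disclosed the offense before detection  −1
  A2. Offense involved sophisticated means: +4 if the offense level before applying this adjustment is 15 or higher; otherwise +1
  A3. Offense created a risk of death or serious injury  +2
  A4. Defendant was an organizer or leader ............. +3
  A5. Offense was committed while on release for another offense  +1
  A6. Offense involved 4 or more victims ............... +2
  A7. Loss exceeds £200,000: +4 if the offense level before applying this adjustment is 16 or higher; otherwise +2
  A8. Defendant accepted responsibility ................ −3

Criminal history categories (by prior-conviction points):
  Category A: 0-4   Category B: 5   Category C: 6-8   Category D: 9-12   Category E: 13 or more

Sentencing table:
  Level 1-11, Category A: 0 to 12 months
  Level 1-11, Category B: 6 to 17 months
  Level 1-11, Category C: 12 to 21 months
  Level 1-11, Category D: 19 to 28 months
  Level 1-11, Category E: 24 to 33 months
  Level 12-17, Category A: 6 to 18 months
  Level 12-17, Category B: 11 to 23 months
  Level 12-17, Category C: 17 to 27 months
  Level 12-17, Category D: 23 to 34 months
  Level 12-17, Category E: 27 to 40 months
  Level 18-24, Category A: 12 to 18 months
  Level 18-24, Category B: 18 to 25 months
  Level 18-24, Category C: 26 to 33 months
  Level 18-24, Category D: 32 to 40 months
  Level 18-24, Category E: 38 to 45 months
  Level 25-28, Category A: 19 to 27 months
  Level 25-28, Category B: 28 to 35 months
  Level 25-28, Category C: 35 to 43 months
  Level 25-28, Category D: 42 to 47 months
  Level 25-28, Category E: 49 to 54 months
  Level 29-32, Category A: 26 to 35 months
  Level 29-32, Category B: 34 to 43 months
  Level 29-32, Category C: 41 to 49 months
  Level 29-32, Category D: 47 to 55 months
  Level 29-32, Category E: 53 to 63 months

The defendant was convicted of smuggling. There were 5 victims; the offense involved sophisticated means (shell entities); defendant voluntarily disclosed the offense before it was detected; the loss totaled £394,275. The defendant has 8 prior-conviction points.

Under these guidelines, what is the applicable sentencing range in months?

Base offense level for smuggling: 29.
A1 applies: 29 − 1 = 28.
A2 applies (level before this adjustment is 28 ≥ 15, so +4): 28 + 4 = 32.
A3 does not apply.
A5 does not apply.
A6 applies: 32 + 2 = 34.
A7 applies (level before this adjustment is 34 ≥ 16, so +4): 34 + 4 = 38.
Level 38 exceeds the maximum of 32; capped at 32.
Final offense level: 32.
Criminal history: 8 prior points → Category C (6-8).
Level 32 falls in the 29-32 band.
Grid: Level 29-32 × Category C = 41-49 months.

41-49 months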